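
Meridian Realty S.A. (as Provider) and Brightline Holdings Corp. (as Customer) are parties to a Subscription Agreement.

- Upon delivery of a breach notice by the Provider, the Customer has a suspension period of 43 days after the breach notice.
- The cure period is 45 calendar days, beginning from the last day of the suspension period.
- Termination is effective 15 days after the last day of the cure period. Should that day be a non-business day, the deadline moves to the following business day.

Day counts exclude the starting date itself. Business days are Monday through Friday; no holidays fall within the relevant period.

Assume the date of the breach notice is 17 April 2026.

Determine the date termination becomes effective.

The last day of the suspension period: 17 April 2026 + 43 days = 30 May 2026.
The last day of the cure period: 45 calendar days after 30 May 2026 is 14 July 2026.
Adding 15 calendar days to 14 July 2026 gives 29 July 2026, which is the date termination becomes effective. 29 July 2026 is a Wednesday, so no roll-forward applies.

29 July 2026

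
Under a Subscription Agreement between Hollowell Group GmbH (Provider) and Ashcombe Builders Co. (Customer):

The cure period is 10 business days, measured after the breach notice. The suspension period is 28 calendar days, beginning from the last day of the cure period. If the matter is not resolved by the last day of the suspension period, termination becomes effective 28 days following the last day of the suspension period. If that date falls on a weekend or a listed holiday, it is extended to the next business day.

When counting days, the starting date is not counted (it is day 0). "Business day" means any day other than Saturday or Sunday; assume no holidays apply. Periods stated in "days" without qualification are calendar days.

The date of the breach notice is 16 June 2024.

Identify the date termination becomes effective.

The last day of the cure period: 10 business days after Sunday, 16 June 2024, skipping weekends — Jun 17, Jun 18, Jun 19, Jun 20, Jun 21, Jun 24, Jun 25, Jun 26, Jun 27, Jun 28 — lands on Friday, 28 June 2024.
The last day of the suspension period: 28 June 2024 + 28 days = 26 July 2024.
The date termination becomes effective: 28 calendar days after 26 July 2024 is 23 August 2024. 23 August 2024 is a Friday, so no roll-forward applies.

23 August 2024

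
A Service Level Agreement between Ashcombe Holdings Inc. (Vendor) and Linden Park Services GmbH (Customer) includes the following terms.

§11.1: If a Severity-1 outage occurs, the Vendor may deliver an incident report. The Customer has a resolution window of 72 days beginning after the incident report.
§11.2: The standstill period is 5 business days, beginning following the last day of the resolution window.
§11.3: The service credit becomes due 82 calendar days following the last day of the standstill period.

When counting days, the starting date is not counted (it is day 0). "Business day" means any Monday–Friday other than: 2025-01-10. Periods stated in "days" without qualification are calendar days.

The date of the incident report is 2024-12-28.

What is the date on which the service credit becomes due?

2025-06-07

Adding 72 calendar days to 2024-12-28 gives 2025-03-10, which is the last day of the resolution window.
From Monday, 2025-03-10, 5 business days (Mar 11, Mar 12, Mar 13, Mar 14, Mar 17, skipping weekends) brings us to Monday, 2025-03-17, which is the last day of the standstill period.
The date on which the service credit becomes due: 2025-03-17 + 82 days = 2025-06-07.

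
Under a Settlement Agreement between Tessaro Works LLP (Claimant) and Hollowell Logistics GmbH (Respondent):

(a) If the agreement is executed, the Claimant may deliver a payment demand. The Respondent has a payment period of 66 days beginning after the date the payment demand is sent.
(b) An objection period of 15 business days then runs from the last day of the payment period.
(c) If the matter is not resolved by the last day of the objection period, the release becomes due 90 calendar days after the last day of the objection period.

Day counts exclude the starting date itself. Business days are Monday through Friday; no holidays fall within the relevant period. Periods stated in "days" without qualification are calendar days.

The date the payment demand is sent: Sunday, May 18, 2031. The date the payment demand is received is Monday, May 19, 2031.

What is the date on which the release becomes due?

Adding 66 calendar days to May 18, 2031 gives July 23, 2031, which is the last day of the payment period.
The last day of the objection period: 15 business days after Wednesday, July 23, 2031, skipping weekends — Jul 24, Jul 25, Jul 28, Jul 29, …, Aug 11, Aug 12, Aug 13 — lands on Wednesday, August 13, 2031.
The date on which the release becomes due: August 13, 2031 + 90 days = November 11, 2031.

November 11, 2031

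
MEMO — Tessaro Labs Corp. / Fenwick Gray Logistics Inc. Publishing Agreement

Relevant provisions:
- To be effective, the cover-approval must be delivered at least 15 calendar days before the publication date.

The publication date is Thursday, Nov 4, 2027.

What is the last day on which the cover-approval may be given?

Oct 20, 2027

Nov 4, 2027 minus 15 days is Oct 20, 2027.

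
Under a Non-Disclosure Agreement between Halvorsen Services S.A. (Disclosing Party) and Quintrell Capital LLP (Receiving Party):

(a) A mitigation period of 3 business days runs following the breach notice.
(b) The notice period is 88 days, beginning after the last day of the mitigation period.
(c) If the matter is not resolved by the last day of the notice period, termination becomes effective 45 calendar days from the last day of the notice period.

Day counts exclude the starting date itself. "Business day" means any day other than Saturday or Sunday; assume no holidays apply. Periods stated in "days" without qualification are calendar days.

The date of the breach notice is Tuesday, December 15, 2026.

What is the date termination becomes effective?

The last day of the mitigation period: 3 business days after Tuesday, December 15, 2026, skipping weekends — Dec 16, Dec 17, Dec 18 — lands on Friday, December 18, 2026.
The last day of the notice period: December 18, 2026 + 88 days = March 16, 2027.
Adding 45 calendar days to March 16, 2027 gives April 30, 2027, which is the date termination becomes effective.

April 30, 2027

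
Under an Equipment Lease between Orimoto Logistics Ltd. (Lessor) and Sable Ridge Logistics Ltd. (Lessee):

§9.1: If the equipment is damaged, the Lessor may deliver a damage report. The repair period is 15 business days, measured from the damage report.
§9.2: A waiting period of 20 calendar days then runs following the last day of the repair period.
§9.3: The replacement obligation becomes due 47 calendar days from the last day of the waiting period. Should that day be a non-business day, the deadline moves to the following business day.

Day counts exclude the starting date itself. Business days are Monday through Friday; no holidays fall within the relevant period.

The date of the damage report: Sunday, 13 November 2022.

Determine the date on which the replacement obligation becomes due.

7 February 2023

From Sunday, 13 November 2022, 15 business days (Nov 14, Nov 15, Nov 16, Nov 17, …, Nov 30, Dec 1, Dec 2, skipping weekends) brings us to Friday, 2 December 2022, which is the last day of the repair period.
The last day of the waiting period: 2 December 2022 + 20 days = 22 December 2022.
Adding 47 calendar days to 22 December 2022 gives 7 February 2023, which is the date on which the replacement obligation becomes due. 7 February 2023 is a Tuesday, so no roll-forward applies.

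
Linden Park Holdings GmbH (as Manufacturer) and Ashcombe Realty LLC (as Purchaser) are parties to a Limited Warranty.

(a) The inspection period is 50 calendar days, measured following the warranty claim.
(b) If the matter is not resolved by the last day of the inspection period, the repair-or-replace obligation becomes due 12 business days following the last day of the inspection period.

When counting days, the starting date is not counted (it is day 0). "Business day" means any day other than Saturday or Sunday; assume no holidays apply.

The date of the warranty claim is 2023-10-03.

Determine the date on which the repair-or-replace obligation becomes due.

Adding 50 calendar days to 2023-10-03 gives 2023-11-22, which is the last day of the inspection period.
From Wednesday, 2023-11-22, 12 business days (Nov 23, Nov 24, Nov 27, Nov 28, …, Dec 6, Dec 7, Dec 8, skipping weekends) brings us to Friday, 2023-12-08, which is the date on which the repair-or-replace obligation becomes due.

2023-12-08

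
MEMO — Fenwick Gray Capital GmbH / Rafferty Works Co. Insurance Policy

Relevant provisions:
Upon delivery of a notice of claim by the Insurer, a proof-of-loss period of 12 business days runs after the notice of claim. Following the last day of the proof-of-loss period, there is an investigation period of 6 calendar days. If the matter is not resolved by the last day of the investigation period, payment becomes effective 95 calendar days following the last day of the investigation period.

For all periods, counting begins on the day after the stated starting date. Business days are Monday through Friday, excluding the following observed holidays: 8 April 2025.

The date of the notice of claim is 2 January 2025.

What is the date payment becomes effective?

From Thursday, 2 January 2025, 12 business days (Jan 3, Jan 6, Jan 7, Jan 8, …, Jan 16, Jan 17, Jan 20, skipping weekends) brings us to Monday, 20 January 2025, which is the last day of the proof-of-loss period.
Adding 6 calendar days to 20 January 2025 gives 26 January 2025, which is the last day of the investigation period.
The date payment becomes effective: 26 January 2025 + 95 days = 1 May 2025.

1 May 2025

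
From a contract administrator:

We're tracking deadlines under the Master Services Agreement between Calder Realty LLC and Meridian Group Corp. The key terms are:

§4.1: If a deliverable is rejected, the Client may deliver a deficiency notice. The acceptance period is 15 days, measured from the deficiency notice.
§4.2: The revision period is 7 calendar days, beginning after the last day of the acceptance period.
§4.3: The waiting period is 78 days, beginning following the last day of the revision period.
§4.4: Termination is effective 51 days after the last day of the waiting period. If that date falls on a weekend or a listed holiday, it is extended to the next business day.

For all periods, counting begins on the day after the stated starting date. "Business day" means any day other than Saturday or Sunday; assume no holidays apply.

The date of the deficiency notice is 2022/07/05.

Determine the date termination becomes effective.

Adding 15 calendar days to 2022/07/05 gives 2022/07/20, which is the last day of the acceptance period.
Adding 7 calendar days to 2022/07/20 gives 2022/07/27, which is the last day of the revision period.
Adding 78 calendar days to 2022/07/27 gives 2022/10/13, which is the last day of the waiting period.
Adding 51 calendar days to 2022/10/13 gives 2022/12/03, which is the date termination becomes effective. That falls on a Saturday, so it rolls to the next business day, Monday, 2022/12/05.

2022/12/05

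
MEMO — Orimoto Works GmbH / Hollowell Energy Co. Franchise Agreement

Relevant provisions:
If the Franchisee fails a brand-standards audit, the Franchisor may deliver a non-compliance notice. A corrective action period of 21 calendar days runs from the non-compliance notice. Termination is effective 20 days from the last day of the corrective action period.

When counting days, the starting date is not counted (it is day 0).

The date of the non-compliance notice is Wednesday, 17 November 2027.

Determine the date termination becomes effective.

28 December 2027

The last day of the corrective action period: 17 November 2027 + 21 days = 8 December 2027.
Adding 20 calendar days to 8 December 2027 gives 28 December 2027, which is the date termination becomes effective.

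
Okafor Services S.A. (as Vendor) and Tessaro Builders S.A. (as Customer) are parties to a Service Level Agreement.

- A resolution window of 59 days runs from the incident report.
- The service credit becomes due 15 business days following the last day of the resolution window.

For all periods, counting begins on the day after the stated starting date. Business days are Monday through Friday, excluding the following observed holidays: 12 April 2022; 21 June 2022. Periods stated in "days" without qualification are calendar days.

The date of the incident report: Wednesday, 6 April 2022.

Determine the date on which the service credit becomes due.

The last day of the resolution window: 59 calendar days after 6 April 2022 is 4 June 2022.
The date on which the service credit becomes due: 15 business days after Saturday, 4 June 2022, skipping weekends and the listed holiday on Jun 21 — Jun 6, Jun 7, Jun 8, Jun 9, …, Jun 23, Jun 24, Jun 27 — lands on Monday, 27 June 2022.

27 June 2022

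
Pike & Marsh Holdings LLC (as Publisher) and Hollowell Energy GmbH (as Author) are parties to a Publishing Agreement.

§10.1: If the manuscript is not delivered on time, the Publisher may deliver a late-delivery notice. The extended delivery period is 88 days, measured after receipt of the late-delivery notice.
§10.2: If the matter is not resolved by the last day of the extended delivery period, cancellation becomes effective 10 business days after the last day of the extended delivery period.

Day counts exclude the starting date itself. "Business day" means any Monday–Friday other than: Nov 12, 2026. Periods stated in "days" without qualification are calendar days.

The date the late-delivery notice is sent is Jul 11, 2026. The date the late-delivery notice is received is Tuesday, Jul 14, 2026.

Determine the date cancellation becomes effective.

Oct 23, 2026

The last day of the extended delivery period: Jul 14, 2026 + 88 days = Oct 10, 2026.
The date cancellation becomes effective: counting 10 business days from Saturday, Oct 10, 2026 (Oct 12, Oct 13, Oct 14, Oct 15, Oct 16, Oct 19, Oct 20, Oct 21, Oct 22, Oct 23, skipping weekends) reaches Friday, Oct 23, 2026.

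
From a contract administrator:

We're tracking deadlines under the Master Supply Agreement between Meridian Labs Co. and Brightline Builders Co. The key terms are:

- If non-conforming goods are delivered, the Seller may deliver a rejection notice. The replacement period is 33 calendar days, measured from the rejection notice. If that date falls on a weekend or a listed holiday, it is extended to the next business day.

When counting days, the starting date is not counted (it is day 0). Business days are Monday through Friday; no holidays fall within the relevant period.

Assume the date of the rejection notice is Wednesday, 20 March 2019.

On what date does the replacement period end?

Adding 33 calendar days to 20 March 2019 gives 22 April 2019, which is the last day of the replacement period. 22 April 2019 is a Monday, so no roll-forward applies.

22 April 2019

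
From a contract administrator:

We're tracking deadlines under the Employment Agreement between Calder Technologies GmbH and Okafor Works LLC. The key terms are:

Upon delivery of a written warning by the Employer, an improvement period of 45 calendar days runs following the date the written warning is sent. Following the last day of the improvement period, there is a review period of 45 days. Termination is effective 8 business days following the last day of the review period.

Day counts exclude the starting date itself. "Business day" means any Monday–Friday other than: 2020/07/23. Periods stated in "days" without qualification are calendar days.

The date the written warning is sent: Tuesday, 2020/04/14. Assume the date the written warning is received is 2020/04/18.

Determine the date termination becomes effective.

The last day of the improvement period: 45 calendar days after 2020/04/14 is 2020/05/29.
The last day of the review period: 2020/05/29 + 45 days = 2020/07/13.
The date termination becomes effective: counting 8 business days from Monday, 2020/07/13 (Jul 14, Jul 15, Jul 16, Jul 17, Jul 20, Jul 21, Jul 22, Jul 24, skipping weekends and the listed holiday on Jul 23) reaches Friday, 2020/07/24.

2020/07/24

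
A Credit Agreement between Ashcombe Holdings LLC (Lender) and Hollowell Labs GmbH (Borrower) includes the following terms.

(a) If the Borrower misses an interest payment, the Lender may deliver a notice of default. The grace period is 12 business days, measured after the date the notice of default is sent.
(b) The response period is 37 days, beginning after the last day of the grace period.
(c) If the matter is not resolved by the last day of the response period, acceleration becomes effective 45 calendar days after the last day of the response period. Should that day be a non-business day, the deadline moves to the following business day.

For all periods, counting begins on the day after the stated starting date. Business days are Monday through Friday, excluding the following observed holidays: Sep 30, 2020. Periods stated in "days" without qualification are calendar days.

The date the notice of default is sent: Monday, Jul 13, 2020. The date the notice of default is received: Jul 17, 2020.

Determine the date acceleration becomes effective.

The last day of the grace period: 12 business days after Monday, Jul 13, 2020, skipping weekends — Jul 14, Jul 15, Jul 16, Jul 17, …, Jul 27, Jul 28, Jul 29 — lands on Wednesday, Jul 29, 2020.
The last day of the response period: Jul 29, 2020 + 37 days = Sep 4, 2020.
The date acceleration becomes effective: Sep 4, 2020 + 45 days = Oct 19, 2020. Oct 19, 2020 is a Monday and is not a listed holiday, so no roll-forward applies.

Oct 19, 2020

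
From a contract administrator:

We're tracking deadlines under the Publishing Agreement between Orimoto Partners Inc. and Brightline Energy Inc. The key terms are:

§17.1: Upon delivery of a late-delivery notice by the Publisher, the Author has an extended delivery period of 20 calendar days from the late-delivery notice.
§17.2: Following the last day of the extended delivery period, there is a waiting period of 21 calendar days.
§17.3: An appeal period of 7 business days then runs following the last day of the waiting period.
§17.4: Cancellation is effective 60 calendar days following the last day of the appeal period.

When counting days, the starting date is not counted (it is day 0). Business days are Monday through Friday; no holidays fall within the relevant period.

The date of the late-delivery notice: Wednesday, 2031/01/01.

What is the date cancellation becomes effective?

2031/04/21

The last day of the extended delivery period: 20 calendar days after 2031/01/01 is 2031/01/21.
The last day of the waiting period: 21 calendar days after 2031/01/21 is 2031/02/11.
From Tuesday, 2031/02/11, 7 business days (Feb 12, Feb 13, Feb 14, Feb 17, Feb 18, Feb 19, Feb 20, skipping weekends) brings us to Thursday, 2031/02/20, which is the last day of the appeal period.
The date cancellation becomes effective: 2031/02/20 + 60 days = 2031/04/21.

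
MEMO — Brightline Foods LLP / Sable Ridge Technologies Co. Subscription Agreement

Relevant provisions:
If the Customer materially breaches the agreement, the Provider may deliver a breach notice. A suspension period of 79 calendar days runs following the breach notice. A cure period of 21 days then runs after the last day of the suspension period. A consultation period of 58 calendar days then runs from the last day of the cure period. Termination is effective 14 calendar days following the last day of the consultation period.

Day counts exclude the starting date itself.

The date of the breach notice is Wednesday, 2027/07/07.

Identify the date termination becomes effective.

Adding 79 calendar days to 2027/07/07 gives 2027/09/24, which is the last day of the suspension period.
The last day of the cure period: 21 calendar days after 2027/09/24 is 2027/10/15.
The last day of the consultation period: 2027/10/15 + 58 days = 2027/12/12.
The date termination becomes effective: 14 calendar days after 2027/12/12 is 2027/12/26.

2027/12/26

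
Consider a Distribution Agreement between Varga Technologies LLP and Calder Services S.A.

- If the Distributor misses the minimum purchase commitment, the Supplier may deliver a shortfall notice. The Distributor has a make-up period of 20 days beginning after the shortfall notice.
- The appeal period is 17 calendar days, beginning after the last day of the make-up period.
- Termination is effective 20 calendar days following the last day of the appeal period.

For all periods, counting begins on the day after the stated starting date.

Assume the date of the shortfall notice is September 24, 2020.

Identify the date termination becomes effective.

The last day of the make-up period: September 24, 2020 + 20 days = October 14, 2020.
The last day of the appeal period: 17 calendar days after October 14, 2020 is October 31, 2020.
The date termination becomes effective: 20 calendar days after October 31, 2020 is November 20, 2020.

November 20, 2020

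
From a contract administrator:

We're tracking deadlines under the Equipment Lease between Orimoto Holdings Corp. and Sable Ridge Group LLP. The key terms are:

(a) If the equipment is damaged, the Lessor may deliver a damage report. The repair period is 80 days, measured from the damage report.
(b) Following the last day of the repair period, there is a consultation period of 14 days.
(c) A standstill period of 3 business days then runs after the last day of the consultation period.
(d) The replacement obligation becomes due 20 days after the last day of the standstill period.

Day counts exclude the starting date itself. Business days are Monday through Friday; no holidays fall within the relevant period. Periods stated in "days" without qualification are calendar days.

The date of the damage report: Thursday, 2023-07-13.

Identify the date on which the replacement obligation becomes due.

2023-11-07

The last day of the repair period: 2023-07-13 + 80 days = 2023-10-01.
Adding 14 calendar days to 2023-10-01 gives 2023-10-15, which is the last day of the consultation period.
The last day of the standstill period: 3 business days after Sunday, 2023-10-15, skipping weekends — Oct 16, Oct 17, Oct 18 — lands on Wednesday, 2023-10-18.
The date on which the replacement obligation becomes due: 2023-10-18 + 20 days = 2023-11-07.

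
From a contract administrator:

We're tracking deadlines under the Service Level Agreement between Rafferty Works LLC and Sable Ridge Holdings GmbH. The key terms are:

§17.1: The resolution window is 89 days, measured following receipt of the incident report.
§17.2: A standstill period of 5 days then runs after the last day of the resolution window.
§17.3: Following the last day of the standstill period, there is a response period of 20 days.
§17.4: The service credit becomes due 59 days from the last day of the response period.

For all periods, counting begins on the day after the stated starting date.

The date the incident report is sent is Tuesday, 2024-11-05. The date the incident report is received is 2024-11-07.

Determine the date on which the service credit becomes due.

2025-04-29

The last day of the resolution window: 89 calendar days after 2024-11-07 is 2025-02-04.
The last day of the standstill period: 2025-02-04 + 5 days = 2025-02-09.
The last day of the response period: 20 calendar days after 2025-02-09 is 2025-03-01.
The date on which the service credit becomes due: 59 calendar days after 2025-03-01 is 2025-04-29.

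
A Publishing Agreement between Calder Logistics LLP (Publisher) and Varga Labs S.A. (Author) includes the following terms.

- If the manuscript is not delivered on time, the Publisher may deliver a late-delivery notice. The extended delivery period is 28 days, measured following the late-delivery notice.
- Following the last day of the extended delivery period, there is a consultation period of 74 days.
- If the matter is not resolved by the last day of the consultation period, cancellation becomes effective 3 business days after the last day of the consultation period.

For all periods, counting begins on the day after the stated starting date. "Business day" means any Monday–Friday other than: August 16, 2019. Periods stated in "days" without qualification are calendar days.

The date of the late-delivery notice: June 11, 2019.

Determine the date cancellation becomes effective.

The last day of the extended delivery period: 28 calendar days after June 11, 2019 is July 9, 2019.
Adding 74 calendar days to July 9, 2019 gives September 21, 2019, which is the last day of the consultation period.
The date cancellation becomes effective: counting 3 business days from Saturday, September 21, 2019 (Sep 23, Sep 24, Sep 25, skipping weekends) reaches Wednesday, September 25, 2019.

September 25, 2019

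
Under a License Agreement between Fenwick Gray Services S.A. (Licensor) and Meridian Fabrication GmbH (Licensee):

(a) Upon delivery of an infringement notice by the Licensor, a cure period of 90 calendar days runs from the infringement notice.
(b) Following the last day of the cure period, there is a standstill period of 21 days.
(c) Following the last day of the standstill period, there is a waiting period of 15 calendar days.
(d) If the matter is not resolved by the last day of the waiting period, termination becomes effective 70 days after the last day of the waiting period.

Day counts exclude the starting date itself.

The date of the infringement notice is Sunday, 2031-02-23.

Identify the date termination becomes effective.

2031-09-07

The last day of the cure period: 90 calendar days after 2031-02-23 is 2031-05-24.
The last day of the standstill period: 2031-05-24 + 21 days = 2031-06-14.
The last day of the waiting period: 2031-06-14 + 15 days = 2031-06-29.
The date termination becomes effective: 70 calendar days after 2031-06-29 is 2031-09-07.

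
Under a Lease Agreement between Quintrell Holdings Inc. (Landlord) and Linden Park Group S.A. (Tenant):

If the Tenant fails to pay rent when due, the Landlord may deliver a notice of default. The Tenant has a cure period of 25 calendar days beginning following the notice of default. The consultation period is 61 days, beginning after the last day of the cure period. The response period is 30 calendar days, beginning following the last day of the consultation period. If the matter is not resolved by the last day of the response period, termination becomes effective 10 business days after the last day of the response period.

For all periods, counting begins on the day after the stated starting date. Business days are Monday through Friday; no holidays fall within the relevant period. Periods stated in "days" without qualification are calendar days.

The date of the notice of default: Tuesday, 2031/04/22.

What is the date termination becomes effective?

2031/08/29

Adding 25 calendar days to 2031/04/22 gives 2031/05/17, which is the last day of the cure period.
The last day of the consultation period: 2031/05/17 + 61 days = 2031/07/17.
Adding 30 calendar days to 2031/07/17 gives 2031/08/16, which is the last day of the response period.
The date termination becomes effective: 10 business days after Saturday, 2031/08/16, skipping weekends — Aug 18, Aug 19, Aug 20, Aug 21, Aug 22, Aug 25, Aug 26, Aug 27, Aug 28, Aug 29 — lands on Friday, 2031/08/29.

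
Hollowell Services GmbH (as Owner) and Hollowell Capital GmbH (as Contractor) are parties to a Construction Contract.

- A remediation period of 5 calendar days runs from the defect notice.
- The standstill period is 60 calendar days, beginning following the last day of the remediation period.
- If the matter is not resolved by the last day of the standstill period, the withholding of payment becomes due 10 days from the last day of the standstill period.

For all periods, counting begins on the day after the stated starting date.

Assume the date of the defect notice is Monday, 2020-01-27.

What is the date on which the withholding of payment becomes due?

The last day of the remediation period: 2020-01-27 + 5 days = 2020-02-01.
The last day of the standstill period: 2020-02-01 + 60 days = 2020-04-01.
The date on which the withholding of payment becomes due: 10 calendar days after 2020-04-01 is 2020-04-11.

2020-04-11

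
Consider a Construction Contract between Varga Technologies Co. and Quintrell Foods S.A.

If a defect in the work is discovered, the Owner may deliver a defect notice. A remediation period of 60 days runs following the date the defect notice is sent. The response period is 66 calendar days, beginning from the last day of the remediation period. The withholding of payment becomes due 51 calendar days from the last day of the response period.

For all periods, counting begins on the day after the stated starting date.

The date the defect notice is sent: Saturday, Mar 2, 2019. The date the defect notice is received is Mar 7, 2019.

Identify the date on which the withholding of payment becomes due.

Aug 26, 2019

The last day of the remediation period: Mar 2, 2019 + 60 days = May 1, 2019.
Adding 66 calendar days to May 1, 2019 gives Jul 6, 2019, which is the last day of the response period.
The date on which the withholding of payment becomes due: 51 calendar days after Jul 6, 2019 is Aug 26, 2019.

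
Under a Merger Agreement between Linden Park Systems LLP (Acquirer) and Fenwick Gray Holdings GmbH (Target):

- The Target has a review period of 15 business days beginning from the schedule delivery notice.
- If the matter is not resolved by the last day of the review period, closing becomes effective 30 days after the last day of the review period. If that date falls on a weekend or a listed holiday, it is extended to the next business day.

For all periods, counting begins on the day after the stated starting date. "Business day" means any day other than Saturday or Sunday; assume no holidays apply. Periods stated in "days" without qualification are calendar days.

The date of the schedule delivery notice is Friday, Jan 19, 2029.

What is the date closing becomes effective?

Mar 12, 2029

The last day of the review period: counting 15 business days from Friday, Jan 19, 2029 (Jan 22, Jan 23, Jan 24, Jan 25, …, Feb 7, Feb 8, Feb 9, skipping weekends) reaches Friday, Feb 9, 2029.
The date closing becomes effective: 30 calendar days after Feb 9, 2029 is Mar 11, 2029. That falls on a Sunday, so it rolls to the next business day, Monday, Mar 12, 2029.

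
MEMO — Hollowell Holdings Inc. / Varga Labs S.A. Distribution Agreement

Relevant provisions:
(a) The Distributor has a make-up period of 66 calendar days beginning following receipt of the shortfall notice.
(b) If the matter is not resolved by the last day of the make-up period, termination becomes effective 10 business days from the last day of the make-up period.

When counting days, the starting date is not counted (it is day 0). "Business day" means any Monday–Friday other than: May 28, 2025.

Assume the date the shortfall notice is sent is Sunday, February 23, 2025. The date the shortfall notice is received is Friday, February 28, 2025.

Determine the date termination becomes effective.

May 19, 2025

The last day of the make-up period: February 28, 2025 + 66 days = May 5, 2025.
From Monday, May 5, 2025, 10 business days (May 6, May 7, May 8, May 9, May 12, May 13, May 14, May 15, May 16, May 19, skipping weekends) brings us to Monday, May 19, 2025, which is the date termination becomes effective.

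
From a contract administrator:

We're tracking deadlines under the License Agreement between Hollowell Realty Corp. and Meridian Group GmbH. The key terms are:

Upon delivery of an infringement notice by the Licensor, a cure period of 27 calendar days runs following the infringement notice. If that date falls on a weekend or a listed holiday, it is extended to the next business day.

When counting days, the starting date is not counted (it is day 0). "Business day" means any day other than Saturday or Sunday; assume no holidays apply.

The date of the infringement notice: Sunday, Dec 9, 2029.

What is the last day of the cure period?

Jan 7, 2030

The last day of the cure period: Dec 9, 2029 + 27 days = Jan 5, 2030. That falls on a Saturday, so it rolls to the next business day, Monday, Jan 7, 2030.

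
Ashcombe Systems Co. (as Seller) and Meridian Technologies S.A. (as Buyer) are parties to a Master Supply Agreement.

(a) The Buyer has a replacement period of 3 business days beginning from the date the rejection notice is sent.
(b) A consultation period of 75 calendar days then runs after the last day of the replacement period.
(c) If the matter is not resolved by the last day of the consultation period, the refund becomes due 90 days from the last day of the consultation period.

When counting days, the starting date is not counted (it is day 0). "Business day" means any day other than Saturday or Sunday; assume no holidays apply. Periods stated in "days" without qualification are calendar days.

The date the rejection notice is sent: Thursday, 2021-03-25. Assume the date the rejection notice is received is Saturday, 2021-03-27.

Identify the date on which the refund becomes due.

2021-09-11

The last day of the replacement period: 3 business days after Thursday, 2021-03-25, skipping weekends — Mar 26, Mar 29, Mar 30 — lands on Tuesday, 2021-03-30.
Adding 75 calendar days to 2021-03-30 gives 2021-06-13, which is the last day of the consultation period.
Adding 90 calendar days to 2021-06-13 gives 2021-09-11, which is the date on which the refund becomes due.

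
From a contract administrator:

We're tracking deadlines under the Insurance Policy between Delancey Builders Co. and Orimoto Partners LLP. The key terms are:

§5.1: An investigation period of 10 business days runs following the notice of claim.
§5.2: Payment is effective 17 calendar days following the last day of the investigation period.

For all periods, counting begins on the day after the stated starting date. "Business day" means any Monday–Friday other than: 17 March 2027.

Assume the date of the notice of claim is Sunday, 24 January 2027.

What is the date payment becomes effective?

22 February 2027

From Sunday, 24 January 2027, 10 business days (Jan 25, Jan 26, Jan 27, Jan 28, Jan 29, Feb 1, Feb 2, Feb 3, Feb 4, Feb 5, skipping weekends) brings us to Friday, 5 February 2027, which is the last day of the investigation period.
The date payment becomes effective: 5 February 2027 + 17 days = 22 February 2027.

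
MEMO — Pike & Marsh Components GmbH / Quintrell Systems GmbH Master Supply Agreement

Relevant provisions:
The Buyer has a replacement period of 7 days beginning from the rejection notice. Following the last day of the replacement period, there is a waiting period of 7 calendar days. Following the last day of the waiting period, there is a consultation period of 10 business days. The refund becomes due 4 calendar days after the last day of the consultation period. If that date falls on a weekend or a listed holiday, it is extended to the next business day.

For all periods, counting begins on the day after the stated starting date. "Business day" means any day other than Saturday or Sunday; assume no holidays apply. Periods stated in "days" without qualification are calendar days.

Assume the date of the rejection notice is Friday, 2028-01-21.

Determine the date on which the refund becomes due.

Adding 7 calendar days to 2028-01-21 gives 2028-01-28, which is the last day of the replacement period.
The last day of the waiting period: 2028-01-28 + 7 days = 2028-02-04.
From Friday, 2028-02-04, 10 business days (Feb 7, Feb 8, Feb 9, Feb 10, Feb 11, Feb 14, Feb 15, Feb 16, Feb 17, Feb 18, skipping weekends) brings us to Friday, 2028-02-18, which is the last day of the consultation period.
Adding 4 calendar days to 2028-02-18 gives 2028-02-22, which is the date on which the refund becomes due. 2028-02-22 is a Tuesday, so no roll-forward applies.

2028-02-22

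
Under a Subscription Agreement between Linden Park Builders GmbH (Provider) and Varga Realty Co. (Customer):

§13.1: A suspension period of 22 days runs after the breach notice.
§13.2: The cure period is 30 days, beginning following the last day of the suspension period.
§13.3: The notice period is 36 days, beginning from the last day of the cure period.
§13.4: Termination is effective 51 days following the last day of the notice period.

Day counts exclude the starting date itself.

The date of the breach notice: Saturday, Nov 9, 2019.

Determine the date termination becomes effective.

The last day of the suspension period: Nov 9, 2019 + 22 days = Dec 1, 2019.
The last day of the cure period: Dec 1, 2019 + 30 days = Dec 31, 2019.
The last day of the notice period: Dec 31, 2019 + 36 days = Feb 5, 2020.
The date termination becomes effective: 51 calendar days after Feb 5, 2020 is Mar 27, 2020.

Mar 27, 2020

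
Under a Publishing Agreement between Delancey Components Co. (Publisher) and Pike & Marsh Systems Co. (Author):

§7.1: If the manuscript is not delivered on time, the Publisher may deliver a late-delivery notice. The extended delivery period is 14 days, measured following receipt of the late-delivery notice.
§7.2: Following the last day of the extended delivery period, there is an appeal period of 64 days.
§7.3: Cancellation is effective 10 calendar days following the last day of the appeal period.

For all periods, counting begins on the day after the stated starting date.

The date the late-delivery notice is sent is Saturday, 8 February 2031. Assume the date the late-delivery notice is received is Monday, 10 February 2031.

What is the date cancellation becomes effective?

9 May 2031

Adding 14 calendar days to 10 February 2031 gives 24 February 2031, which is the last day of the extended delivery period.
Adding 64 calendar days to 24 February 2031 gives 29 April 2031, which is the last day of the appeal period.
The date cancellation becomes effective: 29 April 2031 + 10 days = 9 May 2031.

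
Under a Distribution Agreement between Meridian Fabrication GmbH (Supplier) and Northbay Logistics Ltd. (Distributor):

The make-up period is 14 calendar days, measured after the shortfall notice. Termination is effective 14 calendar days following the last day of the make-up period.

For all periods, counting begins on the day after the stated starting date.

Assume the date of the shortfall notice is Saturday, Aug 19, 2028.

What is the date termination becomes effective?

Sep 16, 2028

Adding 14 calendar days to Aug 19, 2028 gives Sep 2, 2028, which is the last day of the make-up period.
Adding 14 calendar days to Sep 2, 2028 gives Sep 16, 2028, which is the date termination becomes effective.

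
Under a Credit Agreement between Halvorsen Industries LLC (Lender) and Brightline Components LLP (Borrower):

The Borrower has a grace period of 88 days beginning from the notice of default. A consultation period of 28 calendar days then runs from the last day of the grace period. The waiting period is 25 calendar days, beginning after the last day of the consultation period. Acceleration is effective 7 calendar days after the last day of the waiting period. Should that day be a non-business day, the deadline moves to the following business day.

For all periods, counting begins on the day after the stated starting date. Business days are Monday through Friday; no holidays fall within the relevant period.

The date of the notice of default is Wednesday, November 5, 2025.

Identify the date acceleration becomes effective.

April 2, 2026

The last day of the grace period: 88 calendar days after November 5, 2025 is February 1, 2026.
The last day of the consultation period: 28 calendar days after February 1, 2026 is March 1, 2026.
The last day of the waiting period: 25 calendar days after March 1, 2026 is March 26, 2026.
The date acceleration becomes effective: 7 calendar days after March 26, 2026 is April 2, 2026. April 2, 2026 is a Thursday, so no roll-forward applies.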